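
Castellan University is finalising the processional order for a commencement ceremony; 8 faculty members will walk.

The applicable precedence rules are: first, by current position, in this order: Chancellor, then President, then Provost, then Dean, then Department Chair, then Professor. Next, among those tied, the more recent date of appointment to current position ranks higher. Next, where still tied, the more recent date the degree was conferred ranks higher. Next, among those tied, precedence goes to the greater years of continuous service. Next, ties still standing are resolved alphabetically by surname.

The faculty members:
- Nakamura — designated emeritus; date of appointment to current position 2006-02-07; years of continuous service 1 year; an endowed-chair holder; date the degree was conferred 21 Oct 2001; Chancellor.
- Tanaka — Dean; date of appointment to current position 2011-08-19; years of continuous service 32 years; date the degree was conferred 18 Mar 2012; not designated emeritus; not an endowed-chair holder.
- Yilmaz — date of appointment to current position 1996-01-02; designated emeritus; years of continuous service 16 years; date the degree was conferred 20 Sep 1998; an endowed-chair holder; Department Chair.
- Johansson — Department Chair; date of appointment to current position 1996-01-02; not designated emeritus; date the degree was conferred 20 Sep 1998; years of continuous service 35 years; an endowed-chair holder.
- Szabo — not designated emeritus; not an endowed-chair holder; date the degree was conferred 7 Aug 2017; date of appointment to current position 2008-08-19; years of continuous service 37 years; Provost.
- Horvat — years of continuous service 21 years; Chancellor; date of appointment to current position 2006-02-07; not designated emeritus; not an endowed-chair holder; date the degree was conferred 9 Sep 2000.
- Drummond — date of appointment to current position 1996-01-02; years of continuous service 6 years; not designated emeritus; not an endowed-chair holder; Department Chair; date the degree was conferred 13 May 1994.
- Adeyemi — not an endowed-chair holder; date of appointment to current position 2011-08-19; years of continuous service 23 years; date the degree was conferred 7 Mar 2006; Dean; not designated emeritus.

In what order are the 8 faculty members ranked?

Nakamura, Horvat, Szabo, Tanaka, Adeyemi, Johansson, Yilmaz, Drummond

By current position: Nakamura and Horvat (Chancellor); then Szabo (Provost); then Tanaka and Adeyemi (Dean); then Johansson, Yilmaz and Drummond (Department Chair).
Nakamura and Horvat both have date of appointment to current position 2006-02-07, so the next rule applies.
Among Nakamura and Horvat, by date the degree was conferred (later first): Nakamura (21 Oct 2001) before Horvat (9 Sep 2000).
Tanaka and Adeyemi both have date of appointment to current position 2011-08-19, so the next rule applies.
Among Tanaka and Adeyemi, by date the degree was conferred (later first): Tanaka (18 Mar 2012) before Adeyemi (7 Mar 2006).
Johansson, Yilmaz and Drummond all have date of appointment to current position 1996-01-02, so the next rule applies.
Among Johansson, Yilmaz and Drummond, by date the degree was conferred (later first): Johansson and Yilmaz (20 Sep 1998) before Drummond (13 May 1994).
Among Johansson and Yilmaz, by years of continuous service (higher first): Johansson (35 years) before Yilmaz (16 years).
Full order: Nakamura, Horvat, Szabo, Tanaka, Adeyemi, Johansson, Yilmaz, Drummond.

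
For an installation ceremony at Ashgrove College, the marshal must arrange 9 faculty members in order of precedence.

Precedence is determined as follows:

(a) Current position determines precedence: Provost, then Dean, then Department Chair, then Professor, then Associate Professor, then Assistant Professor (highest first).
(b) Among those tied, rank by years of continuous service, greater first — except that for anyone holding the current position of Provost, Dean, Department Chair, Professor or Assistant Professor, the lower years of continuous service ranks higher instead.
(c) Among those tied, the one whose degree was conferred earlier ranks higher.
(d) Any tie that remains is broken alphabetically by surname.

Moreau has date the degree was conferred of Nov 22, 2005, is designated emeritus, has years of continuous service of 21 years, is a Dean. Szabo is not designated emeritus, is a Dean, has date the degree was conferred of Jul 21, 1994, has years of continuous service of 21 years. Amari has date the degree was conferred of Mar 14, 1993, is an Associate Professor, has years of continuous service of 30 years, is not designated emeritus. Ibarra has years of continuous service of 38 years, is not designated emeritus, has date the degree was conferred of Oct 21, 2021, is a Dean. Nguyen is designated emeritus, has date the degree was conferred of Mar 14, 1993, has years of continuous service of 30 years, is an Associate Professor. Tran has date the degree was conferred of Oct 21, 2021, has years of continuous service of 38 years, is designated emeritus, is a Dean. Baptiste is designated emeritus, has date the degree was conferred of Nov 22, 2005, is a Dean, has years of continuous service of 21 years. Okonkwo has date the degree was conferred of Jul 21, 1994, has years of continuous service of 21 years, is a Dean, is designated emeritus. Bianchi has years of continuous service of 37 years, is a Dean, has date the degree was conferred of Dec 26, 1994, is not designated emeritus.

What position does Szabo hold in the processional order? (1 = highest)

By current position: Okonkwo, Szabo, Baptiste, Moreau, Bianchi, Ibarra and Tran (Dean); then Amari and Nguyen (Associate Professor).
Among Okonkwo, Szabo, Baptiste, Moreau, Bianchi, Ibarra and Tran, by years of continuous service (lower first) (reversed rule for this group): Okonkwo, Szabo, Baptiste and Moreau (21 years) before Bianchi (37 years) before Ibarra and Tran (38 years).
Among Okonkwo, Szabo, Baptiste and Moreau, by date the degree was conferred (earlier first): Okonkwo and Szabo (Jul 21, 1994) before Baptiste and Moreau (Nov 22, 2005).
Among Okonkwo and Szabo, alphabetically by surname: Okonkwo before Szabo.
Among Baptiste and Moreau, alphabetically by surname: Baptiste before Moreau.
Ibarra and Tran both have date the degree was conferred Oct 21, 2021, so the next rule applies.
Among Ibarra and Tran, alphabetically by surname: Ibarra before Tran.
Amari and Nguyen both have years of continuous service 30 years, so the next rule applies.
Amari and Nguyen both have date the degree was conferred Mar 14, 1993, so the next rule applies.
Among Amari and Nguyen, alphabetically by surname: Amari before Nguyen.
Order: Okonkwo, Szabo, Baptiste, Moreau, Bianchi, Ibarra, Tran, Amari, Nguyen. So position 2.

2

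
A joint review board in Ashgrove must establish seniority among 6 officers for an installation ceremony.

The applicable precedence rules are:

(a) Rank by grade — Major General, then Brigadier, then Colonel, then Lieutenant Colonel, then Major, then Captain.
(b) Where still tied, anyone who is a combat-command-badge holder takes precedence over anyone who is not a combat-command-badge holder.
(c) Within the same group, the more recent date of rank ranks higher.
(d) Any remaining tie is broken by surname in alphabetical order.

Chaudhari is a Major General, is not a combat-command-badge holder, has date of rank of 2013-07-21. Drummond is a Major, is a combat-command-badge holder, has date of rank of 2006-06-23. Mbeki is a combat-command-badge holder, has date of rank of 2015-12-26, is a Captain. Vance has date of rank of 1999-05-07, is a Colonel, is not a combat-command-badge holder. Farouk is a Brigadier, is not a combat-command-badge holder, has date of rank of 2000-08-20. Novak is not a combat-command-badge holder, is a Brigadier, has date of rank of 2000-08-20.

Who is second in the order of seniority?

Farouk

By grade: Chaudhari (Major General); then Farouk and Novak (Brigadier); then Vance (Colonel); then Drummond (Major); then Mbeki (Captain).
Farouk and Novak are each not a combat-command-badge holder, so the next rule applies.
Farouk and Novak both have date of rank 2000-08-20, so the next rule applies.
Among Farouk and Novak, alphabetically by surname: Farouk before Novak.
Order: Chaudhari, Farouk, Novak, Vance, Drummond, Mbeki.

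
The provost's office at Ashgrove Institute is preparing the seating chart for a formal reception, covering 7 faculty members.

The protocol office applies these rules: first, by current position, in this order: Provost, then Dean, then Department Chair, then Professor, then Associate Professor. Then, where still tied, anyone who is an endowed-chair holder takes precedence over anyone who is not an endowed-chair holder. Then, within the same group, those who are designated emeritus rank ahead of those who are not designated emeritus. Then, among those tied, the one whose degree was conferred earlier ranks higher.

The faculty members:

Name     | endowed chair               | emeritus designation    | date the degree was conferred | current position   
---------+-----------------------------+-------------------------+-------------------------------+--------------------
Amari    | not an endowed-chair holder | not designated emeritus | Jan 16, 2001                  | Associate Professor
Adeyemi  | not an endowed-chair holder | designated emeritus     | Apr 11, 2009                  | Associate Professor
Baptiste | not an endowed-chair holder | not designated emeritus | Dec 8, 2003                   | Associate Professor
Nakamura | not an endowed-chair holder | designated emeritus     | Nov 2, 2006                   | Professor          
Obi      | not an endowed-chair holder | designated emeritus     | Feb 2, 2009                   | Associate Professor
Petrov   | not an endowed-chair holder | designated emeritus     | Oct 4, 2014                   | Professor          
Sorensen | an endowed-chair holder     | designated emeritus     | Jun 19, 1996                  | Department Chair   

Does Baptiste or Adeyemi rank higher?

By current position: Sorensen (Department Chair); then Nakamura and Petrov (Professor); then Obi, Adeyemi, Amari and Baptiste (Associate Professor).
Nakamura and Petrov are each not an endowed-chair holder, so the next rule applies.
Nakamura and Petrov are each designated emeritus, so the next rule applies.
Among Nakamura and Petrov, by date the degree was conferred (earlier first): Nakamura (Nov 2, 2006) before Petrov (Oct 4, 2014).
Obi, Adeyemi, Amari and Baptiste are each not an endowed-chair holder, so the next rule applies.
Among Obi, Adeyemi, Amari and Baptiste, designated emeritus before not designated emeritus: Obi and Adeyemi (designated emeritus) before Amari and Baptiste (not designated emeritus).
Among Obi and Adeyemi, by date the degree was conferred (earlier first): Obi (Feb 2, 2009) before Adeyemi (Apr 11, 2009).
Among Amari and Baptiste, by date the degree was conferred (earlier first): Amari (Jan 16, 2001) before Baptiste (Dec 8, 2003).
So Adeyemi takes precedence.

Adeyemi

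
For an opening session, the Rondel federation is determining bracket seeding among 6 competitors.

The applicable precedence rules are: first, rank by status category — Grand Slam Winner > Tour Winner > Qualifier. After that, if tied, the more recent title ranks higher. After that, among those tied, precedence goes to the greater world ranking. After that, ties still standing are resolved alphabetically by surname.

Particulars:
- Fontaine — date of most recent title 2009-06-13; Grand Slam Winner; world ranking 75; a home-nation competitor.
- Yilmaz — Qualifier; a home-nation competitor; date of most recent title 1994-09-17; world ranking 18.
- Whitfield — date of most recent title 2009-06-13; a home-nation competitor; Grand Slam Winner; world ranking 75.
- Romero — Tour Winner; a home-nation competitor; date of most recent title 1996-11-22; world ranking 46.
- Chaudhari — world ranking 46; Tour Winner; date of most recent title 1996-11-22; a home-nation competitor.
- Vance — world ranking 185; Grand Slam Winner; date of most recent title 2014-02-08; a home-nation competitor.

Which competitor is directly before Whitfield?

By status category: Vance, Fontaine and Whitfield (Grand Slam Winner); then Chaudhari and Romero (Tour Winner); then Yilmaz (Qualifier).
Among Vance, Fontaine and Whitfield, by date of most recent title (later first): Vance (2014-02-08) before Fontaine and Whitfield (2009-06-13).
Fontaine and Whitfield both have world ranking 75, so the next rule applies.
Among Fontaine and Whitfield, alphabetically by surname: Fontaine before Whitfield.
Chaudhari and Romero both have date of most recent title 1996-11-22, so the next rule applies.
Chaudhari and Romero both have world ranking 46, so the next rule applies.
Among Chaudhari and Romero, alphabetically by surname: Chaudhari before Romero.
Order: Vance, Fontaine, Whitfield, Chaudhari, Romero, Yilmaz.

Fontaine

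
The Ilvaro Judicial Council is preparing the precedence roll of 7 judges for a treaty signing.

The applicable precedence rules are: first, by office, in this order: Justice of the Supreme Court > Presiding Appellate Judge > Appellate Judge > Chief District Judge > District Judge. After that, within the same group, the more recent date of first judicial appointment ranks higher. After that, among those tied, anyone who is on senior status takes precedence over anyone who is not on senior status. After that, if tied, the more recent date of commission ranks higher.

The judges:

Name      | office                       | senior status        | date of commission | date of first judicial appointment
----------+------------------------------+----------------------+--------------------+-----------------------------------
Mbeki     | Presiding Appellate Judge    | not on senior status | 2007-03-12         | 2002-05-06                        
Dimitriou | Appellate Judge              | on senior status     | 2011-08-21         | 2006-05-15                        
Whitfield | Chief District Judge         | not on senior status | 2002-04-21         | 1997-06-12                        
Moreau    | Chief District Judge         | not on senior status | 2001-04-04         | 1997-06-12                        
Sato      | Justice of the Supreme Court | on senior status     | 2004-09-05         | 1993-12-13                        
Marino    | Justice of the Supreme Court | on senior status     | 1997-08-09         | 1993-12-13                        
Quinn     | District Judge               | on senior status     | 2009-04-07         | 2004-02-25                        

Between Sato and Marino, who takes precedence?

By office: Sato and Marino (Justice of the Supreme Court); then Mbeki (Presiding Appellate Judge); then Dimitriou (Appellate Judge); then Whitfield and Moreau (Chief District Judge); then Quinn (District Judge).
Sato and Marino both have date of first judicial appointment 1993-12-13, so the next rule applies.
Sato and Marino are each on senior status, so the next rule applies.
Among Sato and Marino, by date of commission (later first): Sato (2004-09-05) before Marino (1997-08-09).
Whitfield and Moreau both have date of first judicial appointment 1997-06-12, so the next rule applies.
Whitfield and Moreau are each not on senior status, so the next rule applies.
Among Whitfield and Moreau, by date of commission (later first): Whitfield (2002-04-21) before Moreau (2001-04-04).
So Sato takes precedence.

Sato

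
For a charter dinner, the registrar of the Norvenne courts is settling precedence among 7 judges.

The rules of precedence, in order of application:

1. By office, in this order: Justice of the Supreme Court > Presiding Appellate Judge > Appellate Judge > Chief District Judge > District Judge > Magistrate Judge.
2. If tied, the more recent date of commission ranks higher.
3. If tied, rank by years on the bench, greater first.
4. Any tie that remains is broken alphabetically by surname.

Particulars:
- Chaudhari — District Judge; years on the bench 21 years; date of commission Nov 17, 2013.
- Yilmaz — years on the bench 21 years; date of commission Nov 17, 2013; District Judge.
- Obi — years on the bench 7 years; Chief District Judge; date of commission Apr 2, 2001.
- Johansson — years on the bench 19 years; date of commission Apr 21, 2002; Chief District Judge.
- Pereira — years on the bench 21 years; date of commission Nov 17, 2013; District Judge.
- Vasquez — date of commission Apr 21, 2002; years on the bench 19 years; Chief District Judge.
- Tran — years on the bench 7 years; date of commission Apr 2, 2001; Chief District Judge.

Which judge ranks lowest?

Yilmaz

By office: Johansson, Vasquez, Obi and Tran (Chief District Judge); then Chaudhari, Pereira and Yilmaz (District Judge).
Among Johansson, Vasquez, Obi and Tran, by date of commission (later first): Johansson and Vasquez (Apr 21, 2002) before Obi and Tran (Apr 2, 2001).
Johansson and Vasquez both have years on the bench 19 years, so the next rule applies.
Among Johansson and Vasquez, alphabetically by surname: Johansson before Vasquez.
Obi and Tran both have years on the bench 7 years, so the next rule applies.
Among Obi and Tran, alphabetically by surname: Obi before Tran.
Chaudhari, Pereira and Yilmaz all have date of commission Nov 17, 2013, so the next rule applies.
Chaudhari, Pereira and Yilmaz all have years on the bench 21 years, so the next rule applies.
Among Chaudhari, Pereira and Yilmaz, alphabetically by surname: Chaudhari before Pereira before Yilmaz.
Order: Johansson, Vasquez, Obi, Tran, Chaudhari, Pereira, Yilmaz.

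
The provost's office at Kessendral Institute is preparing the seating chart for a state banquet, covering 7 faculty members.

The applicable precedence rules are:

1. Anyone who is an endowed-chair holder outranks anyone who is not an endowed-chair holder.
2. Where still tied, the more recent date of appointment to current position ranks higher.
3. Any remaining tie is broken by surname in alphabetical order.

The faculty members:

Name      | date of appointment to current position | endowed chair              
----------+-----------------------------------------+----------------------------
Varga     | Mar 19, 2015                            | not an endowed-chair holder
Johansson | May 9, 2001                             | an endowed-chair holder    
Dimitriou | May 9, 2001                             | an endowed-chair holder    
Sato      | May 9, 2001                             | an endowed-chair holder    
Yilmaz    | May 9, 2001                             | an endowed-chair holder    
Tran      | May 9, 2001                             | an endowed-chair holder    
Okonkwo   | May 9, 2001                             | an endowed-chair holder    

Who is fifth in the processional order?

By the first rule: Dimitriou, Johansson, Okonkwo, Sato, Tran and Yilmaz (each an endowed-chair holder); then Varga (not an endowed-chair holder).
Dimitriou, Johansson, Okonkwo, Sato, Tran and Yilmaz all have date of appointment to current position May 9, 2001, so the next rule applies.
Among Dimitriou, Johansson, Okonkwo, Sato, Tran and Yilmaz, alphabetically by surname: Dimitriou before Johansson before Okonkwo before Sato before Tran before Yilmaz.
Order: Dimitriou, Johansson, Okonkwo, Sato, Tran, Yilmaz, Varga.

Tran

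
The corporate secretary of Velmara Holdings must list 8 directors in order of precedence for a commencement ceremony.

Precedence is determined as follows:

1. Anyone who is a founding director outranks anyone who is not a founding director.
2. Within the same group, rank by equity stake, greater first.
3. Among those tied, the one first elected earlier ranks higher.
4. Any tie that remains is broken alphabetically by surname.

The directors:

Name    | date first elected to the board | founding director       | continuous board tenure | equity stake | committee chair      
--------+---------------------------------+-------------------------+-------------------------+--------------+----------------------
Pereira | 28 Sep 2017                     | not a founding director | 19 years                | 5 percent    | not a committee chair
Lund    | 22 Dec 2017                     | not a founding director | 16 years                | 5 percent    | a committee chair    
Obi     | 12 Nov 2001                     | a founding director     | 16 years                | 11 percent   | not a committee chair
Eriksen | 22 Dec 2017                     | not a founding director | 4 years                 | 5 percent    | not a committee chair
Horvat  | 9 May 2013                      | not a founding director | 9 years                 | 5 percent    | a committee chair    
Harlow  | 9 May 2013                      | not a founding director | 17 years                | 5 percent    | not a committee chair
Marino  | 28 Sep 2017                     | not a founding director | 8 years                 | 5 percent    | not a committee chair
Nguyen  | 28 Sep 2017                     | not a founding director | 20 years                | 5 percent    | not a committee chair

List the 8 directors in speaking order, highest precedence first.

Obi, Harlow, Horvat, Marino, Nguyen, Pereira, Eriksen, Lund

By the first rule: Obi (a founding director); then Harlow, Horvat, Marino, Nguyen, Pereira, Eriksen and Lund (each not a founding director).
Harlow, Horvat, Marino, Nguyen, Pereira, Eriksen and Lund all have equity stake 5 percent, so the next rule applies.
Among Harlow, Horvat, Marino, Nguyen, Pereira, Eriksen and Lund, by date first elected to the board (earlier first): Harlow and Horvat (9 May 2013) before Marino, Nguyen and Pereira (28 Sep 2017) before Eriksen and Lund (22 Dec 2017).
Among Harlow and Horvat, alphabetically by surname: Harlow before Horvat.
Among Marino, Nguyen and Pereira, alphabetically by surname: Marino before Nguyen before Pereira.
Among Eriksen and Lund, alphabetically by surname: Eriksen before Lund.
Full order: Obi, Harlow, Horvat, Marino, Nguyen, Pereira, Eriksen, Lund.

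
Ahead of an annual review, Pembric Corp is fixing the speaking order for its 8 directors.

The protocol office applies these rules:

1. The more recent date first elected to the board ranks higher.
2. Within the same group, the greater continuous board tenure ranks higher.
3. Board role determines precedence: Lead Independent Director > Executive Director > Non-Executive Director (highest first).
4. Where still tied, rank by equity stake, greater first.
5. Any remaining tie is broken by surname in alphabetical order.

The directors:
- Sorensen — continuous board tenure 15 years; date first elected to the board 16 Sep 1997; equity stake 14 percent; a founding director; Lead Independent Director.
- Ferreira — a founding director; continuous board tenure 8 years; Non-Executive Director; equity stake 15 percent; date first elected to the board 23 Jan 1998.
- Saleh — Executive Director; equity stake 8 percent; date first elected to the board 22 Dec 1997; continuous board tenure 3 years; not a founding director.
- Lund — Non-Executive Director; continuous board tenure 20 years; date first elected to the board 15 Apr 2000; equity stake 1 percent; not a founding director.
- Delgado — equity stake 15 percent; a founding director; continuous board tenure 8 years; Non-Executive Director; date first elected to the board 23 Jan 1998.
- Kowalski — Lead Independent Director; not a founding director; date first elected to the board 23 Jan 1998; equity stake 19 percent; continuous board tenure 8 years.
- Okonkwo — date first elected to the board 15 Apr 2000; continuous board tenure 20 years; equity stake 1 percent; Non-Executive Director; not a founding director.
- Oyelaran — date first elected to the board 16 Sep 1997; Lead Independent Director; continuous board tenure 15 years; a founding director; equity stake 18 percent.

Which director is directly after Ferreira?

By date first elected to the board (later first): Lund and Okonkwo (both 15 Apr 2000); then Kowalski, Delgado and Ferreira (each 23 Jan 1998); then Saleh (22 Dec 1997); then Oyelaran and Sorensen (both 16 Sep 1997).
Lund and Okonkwo both have continuous board tenure 20 years, so the next rule applies.
Lund and Okonkwo are each Non-Executive Director, so the next rule applies.
Lund and Okonkwo both have equity stake 1 percent, so the next rule applies.
Among Lund and Okonkwo, alphabetically by surname: Lund before Okonkwo.
Kowalski, Delgado and Ferreira all have continuous board tenure 8 years, so the next rule applies.
Among Kowalski, Delgado and Ferreira, by board role: Kowalski (Lead Independent Director) before Delgado and Ferreira (Non-Executive Director).
Delgado and Ferreira both have equity stake 15 percent, so the next rule applies.
Among Delgado and Ferreira, alphabetically by surname: Delgado before Ferreira.
Oyelaran and Sorensen both have continuous board tenure 15 years, so the next rule applies.
Oyelaran and Sorensen are each Lead Independent Director, so the next rule applies.
Among Oyelaran and Sorensen, by equity stake (higher first): Oyelaran (18 percent) before Sorensen (14 percent).
Order: Lund, Okonkwo, Kowalski, Delgado, Ferreira, Saleh, Oyelaran, Sorensen.

Saleh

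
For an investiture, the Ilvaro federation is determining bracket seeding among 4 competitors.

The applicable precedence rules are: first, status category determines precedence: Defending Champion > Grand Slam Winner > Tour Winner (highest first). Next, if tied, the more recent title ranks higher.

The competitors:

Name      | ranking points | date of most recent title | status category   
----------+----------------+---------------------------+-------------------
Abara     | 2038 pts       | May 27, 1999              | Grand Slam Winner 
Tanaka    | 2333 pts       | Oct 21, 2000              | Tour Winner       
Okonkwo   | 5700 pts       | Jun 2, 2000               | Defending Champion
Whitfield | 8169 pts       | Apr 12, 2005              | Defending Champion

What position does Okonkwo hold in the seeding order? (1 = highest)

2

By status category: Whitfield and Okonkwo (Defending Champion); then Abara (Grand Slam Winner); then Tanaka (Tour Winner).
Among Whitfield and Okonkwo, by date of most recent title (later first): Whitfield (Apr 12, 2005) before Okonkwo (Jun 2, 2000).
Order: Whitfield, Okonkwo, Abara, Tanaka. So position 2.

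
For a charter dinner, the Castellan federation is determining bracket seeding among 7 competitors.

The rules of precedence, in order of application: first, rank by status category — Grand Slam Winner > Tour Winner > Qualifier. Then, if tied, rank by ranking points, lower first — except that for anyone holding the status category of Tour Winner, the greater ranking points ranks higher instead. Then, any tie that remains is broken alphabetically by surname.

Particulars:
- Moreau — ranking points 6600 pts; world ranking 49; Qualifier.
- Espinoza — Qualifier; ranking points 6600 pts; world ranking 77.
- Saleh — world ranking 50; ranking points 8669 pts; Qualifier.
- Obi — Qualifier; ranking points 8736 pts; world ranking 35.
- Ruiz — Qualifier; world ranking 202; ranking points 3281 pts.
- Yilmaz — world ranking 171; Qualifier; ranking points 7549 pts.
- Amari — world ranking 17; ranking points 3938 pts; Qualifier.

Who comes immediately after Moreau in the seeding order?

By status category: Ruiz, Amari, Espinoza, Moreau, Yilmaz, Saleh and Obi (Qualifier).
Among Ruiz, Amari, Espinoza, Moreau, Yilmaz, Saleh and Obi, by ranking points (lower first): Ruiz (3281 pts) before Amari (3938 pts) before Espinoza and Moreau (6600 pts) before Yilmaz (7549 pts) before Saleh (8669 pts) before Obi (8736 pts).
Among Espinoza and Moreau, alphabetically by surname: Espinoza before Moreau.
Order: Ruiz, Amari, Espinoza, Moreau, Yilmaz, Saleh, Obi.

Yilmaz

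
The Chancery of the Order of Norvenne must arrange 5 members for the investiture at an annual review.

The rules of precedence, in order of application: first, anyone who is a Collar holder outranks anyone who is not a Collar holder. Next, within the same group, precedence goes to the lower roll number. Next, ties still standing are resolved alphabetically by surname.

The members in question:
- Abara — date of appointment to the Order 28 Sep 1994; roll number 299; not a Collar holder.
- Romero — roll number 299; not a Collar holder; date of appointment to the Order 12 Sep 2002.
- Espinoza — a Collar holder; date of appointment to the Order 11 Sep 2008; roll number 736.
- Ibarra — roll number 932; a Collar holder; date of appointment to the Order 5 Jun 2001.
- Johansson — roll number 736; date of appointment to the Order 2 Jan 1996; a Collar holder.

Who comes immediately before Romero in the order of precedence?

By the first rule: Espinoza, Johansson and Ibarra (each a Collar holder); then Abara and Romero (both not a Collar holder).
Among Espinoza, Johansson and Ibarra, by roll number (lower first): Espinoza and Johansson (736) before Ibarra (932).
Among Espinoza and Johansson, alphabetically by surname: Espinoza before Johansson.
Abara and Romero both have roll number 299, so the next rule applies.
Among Abara and Romero, alphabetically by surname: Abara before Romero.
Order: Espinoza, Johansson, Ibarra, Abara, Romero.

Abara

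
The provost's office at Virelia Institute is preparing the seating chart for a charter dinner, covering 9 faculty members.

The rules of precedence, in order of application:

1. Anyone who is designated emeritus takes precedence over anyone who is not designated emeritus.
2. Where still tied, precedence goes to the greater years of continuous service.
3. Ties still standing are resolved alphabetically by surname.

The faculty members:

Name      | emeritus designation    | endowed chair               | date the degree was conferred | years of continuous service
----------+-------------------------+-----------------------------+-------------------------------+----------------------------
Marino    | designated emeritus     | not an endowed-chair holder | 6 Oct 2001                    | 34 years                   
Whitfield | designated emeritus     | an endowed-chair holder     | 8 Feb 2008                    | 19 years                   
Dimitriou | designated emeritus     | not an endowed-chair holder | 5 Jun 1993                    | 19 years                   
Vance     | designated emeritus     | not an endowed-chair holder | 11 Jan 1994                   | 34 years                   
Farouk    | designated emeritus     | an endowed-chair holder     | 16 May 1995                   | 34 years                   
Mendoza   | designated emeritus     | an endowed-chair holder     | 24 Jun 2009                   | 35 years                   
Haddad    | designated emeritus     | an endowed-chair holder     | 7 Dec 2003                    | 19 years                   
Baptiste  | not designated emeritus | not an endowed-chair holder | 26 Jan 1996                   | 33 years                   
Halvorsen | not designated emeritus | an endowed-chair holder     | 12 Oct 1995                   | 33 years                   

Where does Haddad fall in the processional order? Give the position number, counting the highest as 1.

By the first rule: Mendoza, Farouk, Marino, Vance, Dimitriou, Haddad and Whitfield (each designated emeritus); then Baptiste and Halvorsen (both not designated emeritus).
Among Mendoza, Farouk, Marino, Vance, Dimitriou, Haddad and Whitfield, by years of continuous service (higher first): Mendoza (35 years) before Farouk, Marino and Vance (34 years) before Dimitriou, Haddad and Whitfield (19 years).
Among Farouk, Marino and Vance, alphabetically by surname: Farouk before Marino before Vance.
Among Dimitriou, Haddad and Whitfield, alphabetically by surname: Dimitriou before Haddad before Whitfield.
Baptiste and Halvorsen both have years of continuous service 33 years, so the next rule applies.
Among Baptiste and Halvorsen, alphabetically by surname: Baptiste before Halvorsen.
Order: Mendoza, Farouk, Marino, Vance, Dimitriou, Haddad, Whitfield, Baptiste, Halvorsen. So position 6.

6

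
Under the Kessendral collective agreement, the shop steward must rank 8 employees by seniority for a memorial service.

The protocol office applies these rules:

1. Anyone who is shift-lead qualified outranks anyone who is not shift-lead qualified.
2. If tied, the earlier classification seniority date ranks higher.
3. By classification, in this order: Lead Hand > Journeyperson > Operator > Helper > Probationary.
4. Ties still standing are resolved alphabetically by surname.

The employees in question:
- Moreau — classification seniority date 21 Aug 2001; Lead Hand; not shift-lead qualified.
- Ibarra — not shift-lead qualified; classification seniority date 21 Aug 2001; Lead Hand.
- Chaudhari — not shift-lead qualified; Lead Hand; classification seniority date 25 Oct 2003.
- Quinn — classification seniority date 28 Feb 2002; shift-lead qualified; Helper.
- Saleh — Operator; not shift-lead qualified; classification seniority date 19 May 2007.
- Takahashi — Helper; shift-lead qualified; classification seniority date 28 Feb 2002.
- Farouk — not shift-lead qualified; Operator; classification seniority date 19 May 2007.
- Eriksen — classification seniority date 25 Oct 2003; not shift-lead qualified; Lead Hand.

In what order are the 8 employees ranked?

Quinn, Takahashi, Ibarra, Moreau, Chaudhari, Eriksen, Farouk, Saleh

By the first rule: Quinn and Takahashi (both shift-lead qualified); then Ibarra, Moreau, Chaudhari, Eriksen, Farouk and Saleh (each not shift-lead qualified).
Quinn and Takahashi both have classification seniority date 28 Feb 2002, so the next rule applies.
Quinn and Takahashi are each Helper, so the next rule applies.
Among Quinn and Takahashi, alphabetically by surname: Quinn before Takahashi.
Among Ibarra, Moreau, Chaudhari, Eriksen, Farouk and Saleh, by classification seniority date (earlier first): Ibarra and Moreau (21 Aug 2001) before Chaudhari and Eriksen (25 Oct 2003) before Farouk and Saleh (19 May 2007).
Ibarra and Moreau are each Lead Hand, so the next rule applies.
Among Ibarra and Moreau, alphabetically by surname: Ibarra before Moreau.
Chaudhari and Eriksen are each Lead Hand, so the next rule applies.
Among Chaudhari and Eriksen, alphabetically by surname: Chaudhari before Eriksen.
Farouk and Saleh are each Operator, so the next rule applies.
Among Farouk and Saleh, alphabetically by surname: Farouk before Saleh.
Full order: Quinn, Takahashi, Ibarra, Moreau, Chaudhari, Eriksen, Farouk, Saleh.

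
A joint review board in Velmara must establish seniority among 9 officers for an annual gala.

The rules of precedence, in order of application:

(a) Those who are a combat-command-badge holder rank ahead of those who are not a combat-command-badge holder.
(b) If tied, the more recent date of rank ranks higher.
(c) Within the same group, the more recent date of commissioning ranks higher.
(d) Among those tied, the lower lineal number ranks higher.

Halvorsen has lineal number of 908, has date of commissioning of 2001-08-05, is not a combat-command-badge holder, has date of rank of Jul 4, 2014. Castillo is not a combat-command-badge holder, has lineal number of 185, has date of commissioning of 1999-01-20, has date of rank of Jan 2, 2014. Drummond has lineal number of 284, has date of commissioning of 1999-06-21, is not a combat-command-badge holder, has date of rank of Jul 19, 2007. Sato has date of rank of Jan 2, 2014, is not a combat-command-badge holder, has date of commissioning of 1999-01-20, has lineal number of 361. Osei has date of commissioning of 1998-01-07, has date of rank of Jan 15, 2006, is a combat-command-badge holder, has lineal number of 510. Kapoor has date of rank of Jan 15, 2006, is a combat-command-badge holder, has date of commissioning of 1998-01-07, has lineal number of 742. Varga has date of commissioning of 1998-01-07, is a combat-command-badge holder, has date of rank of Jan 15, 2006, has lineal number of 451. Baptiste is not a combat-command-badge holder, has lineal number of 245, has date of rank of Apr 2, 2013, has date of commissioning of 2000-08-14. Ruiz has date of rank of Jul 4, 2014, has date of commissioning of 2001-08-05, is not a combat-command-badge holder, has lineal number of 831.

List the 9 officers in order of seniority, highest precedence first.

Varga, Osei, Kapoor, Ruiz, Halvorsen, Castillo, Sato, Baptiste, Drummond

By the first rule: Varga, Osei and Kapoor (each a combat-command-badge holder); then Ruiz, Halvorsen, Castillo, Sato, Baptiste and Drummond (each not a combat-command-badge holder).
Varga, Osei and Kapoor all have date of rank Jan 15, 2006, so the next rule applies.
Varga, Osei and Kapoor all have date of commissioning 1998-01-07, so the next rule applies.
Among Varga, Osei and Kapoor, by lineal number (lower first): Varga (451) before Osei (510) before Kapoor (742).
Among Ruiz, Halvorsen, Castillo, Sato, Baptiste and Drummond, by date of rank (later first): Ruiz and Halvorsen (Jul 4, 2014) before Castillo and Sato (Jan 2, 2014) before Baptiste (Apr 2, 2013) before Drummond (Jul 19, 2007).
Ruiz and Halvorsen both have date of commissioning 2001-08-05, so the next rule applies.
Among Ruiz and Halvorsen, by lineal number (lower first): Ruiz (831) before Halvorsen (908).
Castillo and Sato both have date of commissioning 1999-01-20, so the next rule applies.
Among Castillo and Sato, by lineal number (lower first): Castillo (185) before Sato (361).
Full order: Varga, Osei, Kapoor, Ruiz, Halvorsen, Castillo, Sato, Baptiste, Drummond.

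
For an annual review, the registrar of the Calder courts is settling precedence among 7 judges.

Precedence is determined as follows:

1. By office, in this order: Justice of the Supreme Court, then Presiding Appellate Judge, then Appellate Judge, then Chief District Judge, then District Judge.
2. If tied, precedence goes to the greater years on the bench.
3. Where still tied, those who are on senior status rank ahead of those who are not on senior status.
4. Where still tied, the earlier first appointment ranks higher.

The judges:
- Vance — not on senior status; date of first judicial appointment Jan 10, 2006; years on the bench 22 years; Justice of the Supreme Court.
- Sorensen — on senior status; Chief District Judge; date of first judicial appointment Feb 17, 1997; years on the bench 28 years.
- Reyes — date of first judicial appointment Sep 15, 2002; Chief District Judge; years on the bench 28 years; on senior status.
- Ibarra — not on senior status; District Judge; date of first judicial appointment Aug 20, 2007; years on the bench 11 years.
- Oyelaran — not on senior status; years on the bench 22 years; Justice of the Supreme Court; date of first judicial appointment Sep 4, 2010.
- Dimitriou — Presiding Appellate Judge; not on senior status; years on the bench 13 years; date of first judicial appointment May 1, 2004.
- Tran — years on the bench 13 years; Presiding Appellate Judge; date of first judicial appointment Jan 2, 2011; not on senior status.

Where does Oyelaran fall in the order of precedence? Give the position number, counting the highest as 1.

2

By office: Vance and Oyelaran (Justice of the Supreme Court); then Dimitriou and Tran (Presiding Appellate Judge); then Sorensen and Reyes (Chief District Judge); then Ibarra (District Judge).
Vance and Oyelaran both have years on the bench 22 years, so the next rule applies.
Vance and Oyelaran are each not on senior status, so the next rule applies.
Among Vance and Oyelaran, by date of first judicial appointment (earlier first): Vance (Jan 10, 2006) before Oyelaran (Sep 4, 2010).
Dimitriou and Tran both have years on the bench 13 years, so the next rule applies.
Dimitriou and Tran are each not on senior status, so the next rule applies.
Among Dimitriou and Tran, by date of first judicial appointment (earlier first): Dimitriou (May 1, 2004) before Tran (Jan 2, 2011).
Sorensen and Reyes both have years on the bench 28 years, so the next rule applies.
Sorensen and Reyes are each on senior status, so the next rule applies.
Among Sorensen and Reyes, by date of first judicial appointment (earlier first): Sorensen (Feb 17, 1997) before Reyes (Sep 15, 2002).
Order: Vance, Oyelaran, Dimitriou, Tran, Sorensen, Reyes, Ibarra. So position 2.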